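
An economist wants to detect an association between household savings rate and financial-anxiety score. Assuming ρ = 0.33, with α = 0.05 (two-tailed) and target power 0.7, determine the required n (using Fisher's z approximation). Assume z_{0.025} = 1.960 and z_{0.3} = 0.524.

n = 56

Fisher's z: C = ½·ln((1+r)/(1−r)) = ½·ln(1.9851) = 0.3428.
n = ((z_{α/2} + z_β)/C)² + 3.
(1.960 + 0.524) / 0.3428 = 2.484 / 0.3428 = 7.246.
n = 7.246² + 3 = 52.51 + 3 = 55.5.
Round up.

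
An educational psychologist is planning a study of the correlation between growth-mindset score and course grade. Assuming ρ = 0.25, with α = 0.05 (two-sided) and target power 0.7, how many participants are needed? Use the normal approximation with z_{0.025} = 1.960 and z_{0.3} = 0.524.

n = 98

Fisher's z: C = ½·ln((1+r)/(1−r)) = ½·ln(1.6667) = 0.2554.
n = ((z_{α/2} + z_β)/C)² + 3.
(1.960 + 0.524) / 0.2554 = 2.484 / 0.2554 = 9.726.
n = 9.726² + 3 = 94.59 + 3 = 97.6.
Round up.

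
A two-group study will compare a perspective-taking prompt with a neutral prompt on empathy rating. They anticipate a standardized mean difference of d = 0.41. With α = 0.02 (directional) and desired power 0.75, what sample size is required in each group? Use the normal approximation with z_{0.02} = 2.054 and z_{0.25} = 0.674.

For two independent groups with equal n: n = 2·((z_{α} + z_β) / d)².
z_{α} + z_β = 2.054 + 0.674 = 2.728.
n = 2 × (2.728 / 0.41)² = 2 × 6.654² = 2 × 44.27 = 88.5.
Round up to the next whole participant.

n = 89 per group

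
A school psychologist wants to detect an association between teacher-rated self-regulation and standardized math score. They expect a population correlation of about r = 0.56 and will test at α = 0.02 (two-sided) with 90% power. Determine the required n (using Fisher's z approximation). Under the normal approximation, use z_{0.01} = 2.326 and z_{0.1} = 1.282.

Fisher's z: C = ½·ln((1+r)/(1−r)) = ½·ln(3.5455) = 0.6328.
n = ((z_{α/2} + z_β)/C)² + 3.
(2.326 + 1.282) / 0.6328 = 3.608 / 0.6328 = 5.702.
n = 5.702² + 3 = 32.51 + 3 = 35.5.
Round up.

n = 36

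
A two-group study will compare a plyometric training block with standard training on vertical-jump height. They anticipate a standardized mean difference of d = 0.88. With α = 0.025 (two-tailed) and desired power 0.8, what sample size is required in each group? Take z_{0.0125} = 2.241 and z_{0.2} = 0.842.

For two independent groups with equal n: n = 2·((z_{α/2} + z_β) / d)².
z_{α/2} + z_β = 2.241 + 0.842 = 3.083.
n = 2 × (3.083 / 0.88)² = 2 × 3.503² = 2 × 12.27 = 24.5.
Round up to the next whole participant.

n = 25 per group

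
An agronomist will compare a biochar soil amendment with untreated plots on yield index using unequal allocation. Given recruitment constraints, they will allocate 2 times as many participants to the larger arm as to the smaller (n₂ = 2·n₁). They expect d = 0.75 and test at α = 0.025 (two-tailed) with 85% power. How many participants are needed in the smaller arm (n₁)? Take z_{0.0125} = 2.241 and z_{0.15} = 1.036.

n₁ = 29

With allocation ratio k = n₂/n₁ = 2, Var(x̄₁−x̄₂) = σ²(1/n₁ + 1/(k·n₁)) = σ²·(k+1)/(k·n₁).
So n₁ = (1 + 1/k)·((z_{α/2} + z_β)/d)² = 1.500 × (3.277/0.75)².
n₁ = 1.500 × 19.09 = 28.6.
Round up: n₁ = 29, giving n₂ = 2 × 29 = 58.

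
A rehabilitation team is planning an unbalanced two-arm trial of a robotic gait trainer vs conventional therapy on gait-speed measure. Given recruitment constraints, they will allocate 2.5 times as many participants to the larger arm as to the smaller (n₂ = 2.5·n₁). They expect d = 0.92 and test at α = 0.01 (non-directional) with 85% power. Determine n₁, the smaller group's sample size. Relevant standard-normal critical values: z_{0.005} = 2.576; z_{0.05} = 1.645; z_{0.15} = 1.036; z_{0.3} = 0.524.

With allocation ratio k = n₂/n₁ = 2.5, Var(x̄₁−x̄₂) = σ²(1/n₁ + 1/(k·n₁)) = σ²·(k+1)/(k·n₁).
So n₁ = (1 + 1/k)·((z_{α/2} + z_β)/d)² = 1.400 × (3.612/0.92)².
n₁ = 1.400 × 15.41 = 21.6.
Round up: n₁ = 22, giving n₂ = 2.5 × 22 = 55.

n₁ = 22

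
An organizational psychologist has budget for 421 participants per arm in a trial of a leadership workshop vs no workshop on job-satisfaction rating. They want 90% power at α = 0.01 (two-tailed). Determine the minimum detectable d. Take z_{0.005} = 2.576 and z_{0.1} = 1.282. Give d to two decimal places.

For two independent groups of n = 421 each: d_min = (z_{α/2} + z_β)·√(2/n).
z-sum = 2.576 + 1.282 = 3.858.
d_min = 3.858 × √(2/421) = 3.858 × 0.0689 = 0.266.

d_min ≈ 0.27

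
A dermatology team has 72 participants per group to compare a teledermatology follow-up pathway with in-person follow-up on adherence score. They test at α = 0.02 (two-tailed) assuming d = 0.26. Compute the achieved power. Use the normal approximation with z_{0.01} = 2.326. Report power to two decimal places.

power ≈ 0.22

For two equal groups, power = Φ(d·√(n/2) − z_{α/2}).
d·√(n/2) = 0.26 × √(72/2) = 0.26 × 6.000 = 1.560.
z_β = 1.560 − 2.326 = -0.766.
Power = Φ(-0.766) = 0.222.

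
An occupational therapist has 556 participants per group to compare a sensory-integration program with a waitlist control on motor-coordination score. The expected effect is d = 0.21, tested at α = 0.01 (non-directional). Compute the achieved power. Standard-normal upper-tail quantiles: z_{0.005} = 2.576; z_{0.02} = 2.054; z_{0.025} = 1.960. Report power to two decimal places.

power ≈ 0.82

For two equal groups, power = Φ(d·√(n/2) − z_{α/2}).
d·√(n/2) = 0.21 × √(556/2) = 0.21 × 16.673 = 3.501.
z_β = 3.501 − 2.576 = 0.925.
Power = Φ(0.925) = 0.823.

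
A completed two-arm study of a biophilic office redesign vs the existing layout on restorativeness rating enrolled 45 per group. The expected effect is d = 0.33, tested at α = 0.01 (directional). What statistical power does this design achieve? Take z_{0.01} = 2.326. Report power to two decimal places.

power ≈ 0.22

For two equal groups, power = Φ(d·√(n/2) − z_{α}).
d·√(n/2) = 0.33 × √(45/2) = 0.33 × 4.743 = 1.565.
z_β = 1.565 − 2.326 = -0.761.
Power = Φ(-0.761) = 0.223.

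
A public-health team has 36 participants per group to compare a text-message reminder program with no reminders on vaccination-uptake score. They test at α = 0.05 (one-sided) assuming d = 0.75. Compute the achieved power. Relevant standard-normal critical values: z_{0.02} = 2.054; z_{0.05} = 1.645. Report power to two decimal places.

power ≈ 0.94

For two equal groups, power = Φ(d·√(n/2) − z_{α}).
d·√(n/2) = 0.75 × √(36/2) = 0.75 × 4.243 = 3.182.
z_β = 3.182 − 1.645 = 1.537.
Power = Φ(1.537) = 0.938.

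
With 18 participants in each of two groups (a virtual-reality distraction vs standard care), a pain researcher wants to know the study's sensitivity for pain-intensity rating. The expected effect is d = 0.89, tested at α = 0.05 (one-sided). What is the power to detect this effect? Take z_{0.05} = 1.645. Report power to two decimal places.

power ≈ 0.85

For two equal groups, power = Φ(d·√(n/2) − z_{α}).
d·√(n/2) = 0.89 × √(18/2) = 0.89 × 3.000 = 2.670.
z_β = 2.670 − 1.645 = 1.025.
Power = Φ(1.025) = 0.847.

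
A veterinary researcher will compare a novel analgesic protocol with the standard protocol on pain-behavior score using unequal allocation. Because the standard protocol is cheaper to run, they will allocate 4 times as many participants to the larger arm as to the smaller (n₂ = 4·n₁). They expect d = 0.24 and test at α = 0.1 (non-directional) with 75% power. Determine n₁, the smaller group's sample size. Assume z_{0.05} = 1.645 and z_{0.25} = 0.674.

With allocation ratio k = n₂/n₁ = 4, Var(x̄₁−x̄₂) = σ²(1/n₁ + 1/(k·n₁)) = σ²·(k+1)/(k·n₁).
So n₁ = (1 + 1/k)·((z_{α/2} + z_β)/d)² = 1.250 × (2.319/0.24)².
n₁ = 1.250 × 93.36 = 116.7.
Round up: n₁ = 117, giving n₂ = 4 × 117 = 468.

n₁ = 117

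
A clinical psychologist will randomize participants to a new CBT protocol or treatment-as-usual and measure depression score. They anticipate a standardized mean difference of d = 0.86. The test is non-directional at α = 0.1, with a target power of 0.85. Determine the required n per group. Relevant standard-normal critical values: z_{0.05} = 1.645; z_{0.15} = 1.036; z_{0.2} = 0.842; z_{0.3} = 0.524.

n = 20 per group

For two independent groups with equal n: n = 2·((z_{α/2} + z_β) / d)².
z_{α/2} + z_β = 1.645 + 1.036 = 2.681.
n = 2 × (2.681 / 0.86)² = 2 × 3.117² = 2 × 9.72 = 19.4.
Round up to the next whole participant.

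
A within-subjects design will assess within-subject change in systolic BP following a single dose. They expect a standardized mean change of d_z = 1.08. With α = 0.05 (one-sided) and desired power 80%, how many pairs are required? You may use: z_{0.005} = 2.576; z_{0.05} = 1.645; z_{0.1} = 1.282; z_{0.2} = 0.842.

For a paired (one-sample on differences) test: n = ((z_{α} + z_β) / d)².
z_{α} + z_β = 1.645 + 0.842 = 2.487.
n = (2.487 / 1.08)² = 2.303² = 5.30.
Round up.

n = 6 pairs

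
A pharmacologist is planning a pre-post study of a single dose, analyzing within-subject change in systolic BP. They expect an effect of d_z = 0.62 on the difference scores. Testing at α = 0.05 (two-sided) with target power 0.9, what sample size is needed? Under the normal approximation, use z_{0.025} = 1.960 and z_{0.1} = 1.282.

n = 28 pairs

For a paired (one-sample on differences) test: n = ((z_{α/2} + z_β) / d)².
z_{α/2} + z_β = 1.960 + 1.282 = 3.242.
n = (3.242 / 0.62)² = 5.229² = 27.34.
Round up.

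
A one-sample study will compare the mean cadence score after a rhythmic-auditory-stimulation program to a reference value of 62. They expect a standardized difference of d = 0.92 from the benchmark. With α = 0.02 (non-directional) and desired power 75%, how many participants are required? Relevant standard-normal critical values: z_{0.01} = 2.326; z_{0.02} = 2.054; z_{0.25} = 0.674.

For a one-sample test: n = ((z_{α/2} + z_β) / d)².
z_{α/2} + z_β = 2.326 + 0.674 = 3.000.
n = (3.000 / 0.92)² = 3.261² = 10.63.
Round up.

n = 11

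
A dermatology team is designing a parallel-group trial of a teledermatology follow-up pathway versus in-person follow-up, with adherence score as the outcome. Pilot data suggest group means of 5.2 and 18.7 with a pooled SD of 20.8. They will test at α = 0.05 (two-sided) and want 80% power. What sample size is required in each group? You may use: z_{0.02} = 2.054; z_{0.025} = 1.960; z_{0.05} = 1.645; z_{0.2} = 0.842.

n = 38 per group

Cohen's d = |M₁ − M₂| / SD_pooled = |5.2 − 18.7| / 20.8 = 13.5 / 20.8 = 0.649.
For two independent groups with equal n: n = 2·((z_{α/2} + z_β) / d)².
z_{α/2} + z_β = 1.960 + 0.842 = 2.802.
n = 2 × (2.802 / 0.649)² = 2 × 4.317² = 2 × 18.64 = 37.3.
Round up to the next whole participant.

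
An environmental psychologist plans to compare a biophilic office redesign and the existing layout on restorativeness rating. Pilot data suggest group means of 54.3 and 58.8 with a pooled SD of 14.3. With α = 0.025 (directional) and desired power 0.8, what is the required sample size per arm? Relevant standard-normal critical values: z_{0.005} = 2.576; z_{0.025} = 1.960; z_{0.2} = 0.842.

n = 159 per group

Cohen's d = |M₁ − M₂| / SD_pooled = |54.3 − 58.8| / 14.3 = 4.5 / 14.3 = 0.315.
For two independent groups with equal n: n = 2·((z_{α} + z_β) / d)².
z_{α} + z_β = 1.960 + 0.842 = 2.802.
n = 2 × (2.802 / 0.315)² = 2 × 8.895² = 2 × 79.13 = 158.3.
Round up to the next whole participant.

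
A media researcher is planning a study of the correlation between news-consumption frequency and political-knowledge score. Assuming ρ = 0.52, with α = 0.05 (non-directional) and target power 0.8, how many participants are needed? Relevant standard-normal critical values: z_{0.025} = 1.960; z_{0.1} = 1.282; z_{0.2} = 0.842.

Fisher's z: C = ½·ln((1+r)/(1−r)) = ½·ln(3.1667) = 0.5763.
n = ((z_{α/2} + z_β)/C)² + 3.
(1.960 + 0.842) / 0.5763 = 2.802 / 0.5763 = 4.862.
n = 4.862² + 3 = 23.64 + 3 = 26.6.
Round up.

n = 27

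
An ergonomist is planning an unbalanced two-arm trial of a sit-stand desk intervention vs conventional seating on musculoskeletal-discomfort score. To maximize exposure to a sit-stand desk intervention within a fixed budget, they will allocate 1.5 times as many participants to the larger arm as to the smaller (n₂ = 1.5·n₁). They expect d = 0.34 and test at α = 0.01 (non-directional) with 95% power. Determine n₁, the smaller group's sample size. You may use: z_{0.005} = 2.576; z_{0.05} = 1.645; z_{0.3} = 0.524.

n₁ = 257

With allocation ratio k = n₂/n₁ = 1.5, Var(x̄₁−x̄₂) = σ²(1/n₁ + 1/(k·n₁)) = σ²·(k+1)/(k·n₁).
So n₁ = (1 + 1/k)·((z_{α/2} + z_β)/d)² = 1.667 × (4.221/0.34)².
n₁ = 1.667 × 154.12 = 256.9.
Round up: n₁ = 257, giving n₂ = ⌈1.5 × 257⌉ = ⌈385.5⌉ = 386.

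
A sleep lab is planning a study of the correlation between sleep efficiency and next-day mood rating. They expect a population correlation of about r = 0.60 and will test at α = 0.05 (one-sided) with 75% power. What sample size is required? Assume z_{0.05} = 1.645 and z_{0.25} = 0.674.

n = 15

Fisher's z: C = ½·ln((1+r)/(1−r)) = ½·ln(4.0000) = 0.6931.
n = ((z_{α} + z_β)/C)² + 3.
(1.645 + 0.674) / 0.6931 = 2.319 / 0.6931 = 3.346.
n = 3.346² + 3 = 11.19 + 3 = 14.2.
Round up.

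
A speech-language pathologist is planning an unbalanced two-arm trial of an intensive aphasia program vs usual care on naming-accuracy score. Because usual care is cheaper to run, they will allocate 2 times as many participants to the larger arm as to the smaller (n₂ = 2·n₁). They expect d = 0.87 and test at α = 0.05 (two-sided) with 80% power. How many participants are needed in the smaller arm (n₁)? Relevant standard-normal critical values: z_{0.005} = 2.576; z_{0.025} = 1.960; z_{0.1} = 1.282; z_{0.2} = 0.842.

n₁ = 16

With allocation ratio k = n₂/n₁ = 2, Var(x̄₁−x̄₂) = σ²(1/n₁ + 1/(k·n₁)) = σ²·(k+1)/(k·n₁).
So n₁ = (1 + 1/k)·((z_{α/2} + z_β)/d)² = 1.500 × (2.802/0.87)².
n₁ = 1.500 × 10.37 = 15.6.
Round up: n₁ = 16, giving n₂ = 2 × 16 = 32.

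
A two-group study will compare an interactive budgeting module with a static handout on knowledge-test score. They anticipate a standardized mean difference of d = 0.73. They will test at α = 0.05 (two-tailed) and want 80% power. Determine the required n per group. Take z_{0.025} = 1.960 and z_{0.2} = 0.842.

For two independent groups with equal n: n = 2·((z_{α/2} + z_β) / d)².
z_{α/2} + z_β = 1.960 + 0.842 = 2.802.
n = 2 × (2.802 / 0.73)² = 2 × 3.838² = 2 × 14.73 = 29.5.
Round up to the next whole participant.

n = 30 per group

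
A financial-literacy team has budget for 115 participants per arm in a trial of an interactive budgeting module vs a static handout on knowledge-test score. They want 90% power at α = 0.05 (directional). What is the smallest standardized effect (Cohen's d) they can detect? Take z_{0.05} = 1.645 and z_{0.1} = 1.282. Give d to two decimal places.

For two independent groups of n = 115 each: d_min = (z_{α} + z_β)·√(2/n).
z-sum = 1.645 + 1.282 = 2.927.
d_min = 2.927 × √(2/115) = 2.927 × 0.1319 = 0.386.

d_min ≈ 0.39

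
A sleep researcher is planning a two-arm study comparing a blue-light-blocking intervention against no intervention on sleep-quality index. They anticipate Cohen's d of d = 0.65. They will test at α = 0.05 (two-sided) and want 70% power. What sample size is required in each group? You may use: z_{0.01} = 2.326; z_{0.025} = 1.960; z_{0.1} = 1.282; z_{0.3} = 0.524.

For two independent groups with equal n: n = 2·((z_{α/2} + z_β) / d)².
z_{α/2} + z_β = 1.960 + 0.524 = 2.484.
n = 2 × (2.484 / 0.65)² = 2 × 3.822² = 2 × 14.60 = 29.2.
Round up to the next whole participant.

n = 30 per group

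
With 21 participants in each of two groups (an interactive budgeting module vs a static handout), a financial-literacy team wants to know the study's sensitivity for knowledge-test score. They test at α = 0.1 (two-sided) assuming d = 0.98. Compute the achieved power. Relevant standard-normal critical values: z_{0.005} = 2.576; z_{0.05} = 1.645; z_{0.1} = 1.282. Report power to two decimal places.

power ≈ 0.94

For two equal groups, power = Φ(d·√(n/2) − z_{α/2}).
d·√(n/2) = 0.98 × √(21/2) = 0.98 × 3.240 = 3.176.
z_β = 3.176 − 1.645 = 1.531.
Power = Φ(1.531) = 0.937.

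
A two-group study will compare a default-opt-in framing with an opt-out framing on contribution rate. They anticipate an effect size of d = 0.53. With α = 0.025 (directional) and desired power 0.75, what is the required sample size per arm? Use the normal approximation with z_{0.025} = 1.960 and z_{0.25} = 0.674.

For two independent groups with equal n: n = 2·((z_{α} + z_β) / d)².
z_{α} + z_β = 1.960 + 0.674 = 2.634.
n = 2 × (2.634 / 0.53)² = 2 × 4.970² = 2 × 24.70 = 49.4.
Round up to the next whole participant.

n = 50 per group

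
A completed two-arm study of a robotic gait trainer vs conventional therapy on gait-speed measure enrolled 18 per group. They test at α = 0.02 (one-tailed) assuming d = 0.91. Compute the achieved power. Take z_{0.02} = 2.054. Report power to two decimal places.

For two equal groups, power = Φ(d·√(n/2) − z_{α}).
d·√(n/2) = 0.91 × √(18/2) = 0.91 × 3.000 = 2.730.
z_β = 2.730 − 2.054 = 0.676.
Power = Φ(0.676) = 0.750.

power ≈ 0.75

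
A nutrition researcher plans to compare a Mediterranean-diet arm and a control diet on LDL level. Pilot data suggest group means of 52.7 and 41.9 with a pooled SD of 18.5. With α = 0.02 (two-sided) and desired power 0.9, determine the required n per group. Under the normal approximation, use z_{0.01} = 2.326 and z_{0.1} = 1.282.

Cohen's d = |M₁ − M₂| / SD_pooled = |52.7 − 41.9| / 18.5 = 10.8 / 18.5 = 0.584.
For two independent groups with equal n: n = 2·((z_{α/2} + z_β) / d)².
z_{α/2} + z_β = 2.326 + 1.282 = 3.608.
n = 2 × (3.608 / 0.584)² = 2 × 6.178² = 2 × 38.17 = 76.3.
Round up to the next whole participant.

n = 77 per group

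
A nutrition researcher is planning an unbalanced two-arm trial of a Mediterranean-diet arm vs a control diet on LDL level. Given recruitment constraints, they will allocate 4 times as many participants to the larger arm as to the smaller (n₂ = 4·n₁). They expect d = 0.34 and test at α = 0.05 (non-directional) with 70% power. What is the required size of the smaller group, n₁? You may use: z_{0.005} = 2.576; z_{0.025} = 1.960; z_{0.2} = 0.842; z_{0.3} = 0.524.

n₁ = 67

With allocation ratio k = n₂/n₁ = 4, Var(x̄₁−x̄₂) = σ²(1/n₁ + 1/(k·n₁)) = σ²·(k+1)/(k·n₁).
So n₁ = (1 + 1/k)·((z_{α/2} + z_β)/d)² = 1.250 × (2.484/0.34)².
n₁ = 1.250 × 53.38 = 66.7.
Round up: n₁ = 67, giving n₂ = 4 × 67 = 268.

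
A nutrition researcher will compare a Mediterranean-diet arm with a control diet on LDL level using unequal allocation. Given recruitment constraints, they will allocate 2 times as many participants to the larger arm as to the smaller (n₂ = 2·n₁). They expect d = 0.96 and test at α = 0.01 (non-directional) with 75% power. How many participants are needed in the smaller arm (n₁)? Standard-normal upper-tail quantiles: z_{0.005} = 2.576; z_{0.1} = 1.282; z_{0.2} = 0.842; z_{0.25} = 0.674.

n₁ = 18

With allocation ratio k = n₂/n₁ = 2, Var(x̄₁−x̄₂) = σ²(1/n₁ + 1/(k·n₁)) = σ²·(k+1)/(k·n₁).
So n₁ = (1 + 1/k)·((z_{α/2} + z_β)/d)² = 1.500 × (3.250/0.96)².
n₁ = 1.500 × 11.46 = 17.2.
Round up: n₁ = 18, giving n₂ = 2 × 18 = 36.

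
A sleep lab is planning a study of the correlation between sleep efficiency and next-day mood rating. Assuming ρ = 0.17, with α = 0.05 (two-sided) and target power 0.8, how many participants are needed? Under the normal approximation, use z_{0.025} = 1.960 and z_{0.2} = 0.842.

n = 270

Fisher's z: C = ½·ln((1+r)/(1−r)) = ½·ln(1.4096) = 0.1717.
n = ((z_{α/2} + z_β)/C)² + 3.
(1.960 + 0.842) / 0.1717 = 2.802 / 0.1717 = 16.319.
n = 16.319² + 3 = 266.32 + 3 = 269.3.
Round up.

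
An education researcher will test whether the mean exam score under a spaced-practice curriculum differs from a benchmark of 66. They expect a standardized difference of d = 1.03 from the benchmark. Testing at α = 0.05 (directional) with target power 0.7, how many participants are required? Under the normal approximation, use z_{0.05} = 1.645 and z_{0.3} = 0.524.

For a one-sample test: n = ((z_{α} + z_β) / d)².
z_{α} + z_β = 1.645 + 0.524 = 2.169.
n = (2.169 / 1.03)² = 2.106² = 4.43.
Round up.

n = 5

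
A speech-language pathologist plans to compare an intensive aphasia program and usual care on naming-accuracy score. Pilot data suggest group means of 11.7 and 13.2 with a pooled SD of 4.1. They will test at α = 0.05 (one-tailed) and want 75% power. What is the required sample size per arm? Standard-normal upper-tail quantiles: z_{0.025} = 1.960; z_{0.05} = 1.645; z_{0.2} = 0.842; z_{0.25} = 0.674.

n = 81 per group

Cohen's d = |M₁ − M₂| / SD_pooled = |11.7 − 13.2| / 4.1 = 1.5 / 4.1 = 0.366.
For two independent groups with equal n: n = 2·((z_{α} + z_β) / d)².
z_{α} + z_β = 1.645 + 0.674 = 2.319.
n = 2 × (2.319 / 0.366)² = 2 × 6.336² = 2 × 40.15 = 80.3.
Round up to the next whole participant.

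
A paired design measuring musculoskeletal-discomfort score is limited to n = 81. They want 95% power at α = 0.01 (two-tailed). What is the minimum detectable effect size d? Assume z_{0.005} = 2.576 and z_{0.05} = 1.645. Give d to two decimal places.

For a single sample (or paired design) of n = 81: d_min = (z_{α/2} + z_β)/√n.
z-sum = 2.576 + 1.645 = 4.221.
d_min = 4.221 / √81 = 4.221 / 9.000 = 0.469.

d_min ≈ 0.47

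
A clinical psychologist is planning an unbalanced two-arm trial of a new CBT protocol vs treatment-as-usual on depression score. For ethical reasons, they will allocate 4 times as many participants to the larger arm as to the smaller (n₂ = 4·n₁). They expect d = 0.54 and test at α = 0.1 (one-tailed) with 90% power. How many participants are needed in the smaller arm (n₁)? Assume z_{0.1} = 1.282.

With allocation ratio k = n₂/n₁ = 4, Var(x̄₁−x̄₂) = σ²(1/n₁ + 1/(k·n₁)) = σ²·(k+1)/(k·n₁).
So n₁ = (1 + 1/k)·((z_{α} + z_β)/d)² = 1.250 × (2.564/0.54)².
n₁ = 1.250 × 22.54 = 28.2.
Round up: n₁ = 29, giving n₂ = 4 × 29 = 116.

n₁ = 29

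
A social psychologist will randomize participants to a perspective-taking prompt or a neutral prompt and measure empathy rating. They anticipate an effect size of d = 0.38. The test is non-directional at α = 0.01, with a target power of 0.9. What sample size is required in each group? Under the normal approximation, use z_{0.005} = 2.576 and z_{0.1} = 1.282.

For two independent groups with equal n: n = 2·((z_{α/2} + z_β) / d)².
z_{α/2} + z_β = 2.576 + 1.282 = 3.858.
n = 2 × (3.858 / 0.38)² = 2 × 10.153² = 2 × 103.08 = 206.2.
Round up to the next whole participant.

n = 207 per group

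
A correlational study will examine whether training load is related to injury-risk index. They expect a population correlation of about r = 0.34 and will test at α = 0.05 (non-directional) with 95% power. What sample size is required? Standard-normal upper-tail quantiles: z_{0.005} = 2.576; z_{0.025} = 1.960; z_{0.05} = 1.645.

n = 107

Fisher's z: C = ½·ln((1+r)/(1−r)) = ½·ln(2.0303) = 0.3541.
n = ((z_{α/2} + z_β)/C)² + 3.
(1.960 + 1.645) / 0.3541 = 3.605 / 0.3541 = 10.181.
n = 10.181² + 3 = 103.65 + 3 = 106.6.
Round up.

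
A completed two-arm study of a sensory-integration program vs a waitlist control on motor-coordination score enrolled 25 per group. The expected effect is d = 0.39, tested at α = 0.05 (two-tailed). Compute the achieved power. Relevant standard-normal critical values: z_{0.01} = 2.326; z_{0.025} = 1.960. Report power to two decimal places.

power ≈ 0.28

For two equal groups, power = Φ(d·√(n/2) − z_{α/2}).
d·√(n/2) = 0.39 × √(25/2) = 0.39 × 3.536 = 1.379.
z_β = 1.379 − 1.960 = -0.581.
Power = Φ(-0.581) = 0.281.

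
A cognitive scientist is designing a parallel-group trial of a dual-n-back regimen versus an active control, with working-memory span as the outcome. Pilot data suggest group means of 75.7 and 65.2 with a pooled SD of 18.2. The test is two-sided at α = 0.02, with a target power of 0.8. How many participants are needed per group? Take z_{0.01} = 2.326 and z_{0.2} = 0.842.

Cohen's d = |M₁ − M₂| / SD_pooled = |75.7 − 65.2| / 18.2 = 10.5 / 18.2 = 0.577.
For two independent groups with equal n: n = 2·((z_{α/2} + z_β) / d)².
z_{α/2} + z_β = 2.326 + 0.842 = 3.168.
n = 2 × (3.168 / 0.577)² = 2 × 5.490² = 2 × 30.15 = 60.3.
Round up to the next whole participant.

n = 61 per group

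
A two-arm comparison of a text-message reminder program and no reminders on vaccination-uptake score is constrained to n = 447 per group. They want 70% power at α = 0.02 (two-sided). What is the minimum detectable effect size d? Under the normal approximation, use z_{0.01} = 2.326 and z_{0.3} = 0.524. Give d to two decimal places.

For two independent groups of n = 447 each: d_min = (z_{α/2} + z_β)·√(2/n).
z-sum = 2.326 + 0.524 = 2.850.
d_min = 2.850 × √(2/447) = 2.850 × 0.0669 = 0.191.

d_min ≈ 0.19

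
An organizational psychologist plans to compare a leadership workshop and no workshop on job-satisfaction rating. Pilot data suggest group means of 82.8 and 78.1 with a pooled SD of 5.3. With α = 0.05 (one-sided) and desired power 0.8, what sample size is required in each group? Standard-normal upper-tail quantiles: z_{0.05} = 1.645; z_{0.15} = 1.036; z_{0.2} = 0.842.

n = 16 per group

Cohen's d = |M₁ − M₂| / SD_pooled = |82.8 − 78.1| / 5.3 = 4.7 / 5.3 = 0.887.
For two independent groups with equal n: n = 2·((z_{α} + z_β) / d)².
z_{α} + z_β = 1.645 + 0.842 = 2.487.
n = 2 × (2.487 / 0.887)² = 2 × 2.804² = 2 × 7.86 = 15.7.
Round up to the next whole participant.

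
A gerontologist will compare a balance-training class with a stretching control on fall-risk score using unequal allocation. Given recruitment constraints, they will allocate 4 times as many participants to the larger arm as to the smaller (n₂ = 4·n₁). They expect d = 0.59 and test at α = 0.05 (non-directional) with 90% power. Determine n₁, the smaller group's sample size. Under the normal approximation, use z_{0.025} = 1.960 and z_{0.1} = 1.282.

With allocation ratio k = n₂/n₁ = 4, Var(x̄₁−x̄₂) = σ²(1/n₁ + 1/(k·n₁)) = σ²·(k+1)/(k·n₁).
So n₁ = (1 + 1/k)·((z_{α/2} + z_β)/d)² = 1.250 × (3.242/0.59)².
n₁ = 1.250 × 30.19 = 37.7.
Round up: n₁ = 38, giving n₂ = 4 × 38 = 152.

n₁ = 38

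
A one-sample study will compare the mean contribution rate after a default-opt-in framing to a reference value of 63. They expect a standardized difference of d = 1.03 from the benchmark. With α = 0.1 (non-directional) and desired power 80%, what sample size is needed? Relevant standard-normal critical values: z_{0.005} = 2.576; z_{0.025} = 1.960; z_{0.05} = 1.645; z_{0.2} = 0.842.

For a one-sample test: n = ((z_{α/2} + z_β) / d)².
z_{α/2} + z_β = 1.645 + 0.842 = 2.487.
n = (2.487 / 1.03)² = 2.415² = 5.83.
Round up.

n = 6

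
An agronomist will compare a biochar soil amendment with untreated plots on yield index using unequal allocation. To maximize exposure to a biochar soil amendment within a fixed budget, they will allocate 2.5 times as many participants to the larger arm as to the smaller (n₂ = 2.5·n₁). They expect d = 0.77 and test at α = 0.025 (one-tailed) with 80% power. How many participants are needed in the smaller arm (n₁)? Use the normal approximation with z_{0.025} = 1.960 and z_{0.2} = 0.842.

With allocation ratio k = n₂/n₁ = 2.5, Var(x̄₁−x̄₂) = σ²(1/n₁ + 1/(k·n₁)) = σ²·(k+1)/(k·n₁).
So n₁ = (1 + 1/k)·((z_{α} + z_β)/d)² = 1.400 × (2.802/0.77)².
n₁ = 1.400 × 13.24 = 18.5.
Round up: n₁ = 19, giving n₂ = ⌈2.5 × 19⌉ = ⌈47.5⌉ = 48.

n₁ = 19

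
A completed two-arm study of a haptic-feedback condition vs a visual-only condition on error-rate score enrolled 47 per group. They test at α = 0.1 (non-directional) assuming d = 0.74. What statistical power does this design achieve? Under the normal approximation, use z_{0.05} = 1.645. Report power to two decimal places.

For two equal groups, power = Φ(d·√(n/2) − z_{α/2}).
d·√(n/2) = 0.74 × √(47/2) = 0.74 × 4.848 = 3.587.
z_β = 3.587 − 1.645 = 1.942.
Power = Φ(1.942) = 0.974.

power ≈ 0.97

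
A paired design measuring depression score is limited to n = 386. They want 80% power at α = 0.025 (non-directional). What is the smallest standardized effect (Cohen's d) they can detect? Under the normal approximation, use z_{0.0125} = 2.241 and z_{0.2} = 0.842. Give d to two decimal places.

For a single sample (or paired design) of n = 386: d_min = (z_{α/2} + z_β)/√n.
z-sum = 2.241 + 0.842 = 3.083.
d_min = 3.083 / √386 = 3.083 / 19.647 = 0.157.

d_min ≈ 0.16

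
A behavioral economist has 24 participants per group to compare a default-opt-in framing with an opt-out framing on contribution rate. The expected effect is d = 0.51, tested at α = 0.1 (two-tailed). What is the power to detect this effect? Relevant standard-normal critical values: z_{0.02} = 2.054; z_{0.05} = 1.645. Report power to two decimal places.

For two equal groups, power = Φ(d·√(n/2) − z_{α/2}).
d·√(n/2) = 0.51 × √(24/2) = 0.51 × 3.464 = 1.767.
z_β = 1.767 − 1.645 = 0.122.
Power = Φ(0.122) = 0.548.

power ≈ 0.55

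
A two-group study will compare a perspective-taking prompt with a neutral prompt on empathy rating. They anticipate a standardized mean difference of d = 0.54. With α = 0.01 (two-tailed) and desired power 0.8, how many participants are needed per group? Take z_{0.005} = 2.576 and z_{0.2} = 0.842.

n = 81 per group

For two independent groups with equal n: n = 2·((z_{α/2} + z_β) / d)².
z_{α/2} + z_β = 2.576 + 0.842 = 3.418.
n = 2 × (3.418 / 0.54)² = 2 × 6.330² = 2 × 40.06 = 80.1.
Round up to the next whole participant.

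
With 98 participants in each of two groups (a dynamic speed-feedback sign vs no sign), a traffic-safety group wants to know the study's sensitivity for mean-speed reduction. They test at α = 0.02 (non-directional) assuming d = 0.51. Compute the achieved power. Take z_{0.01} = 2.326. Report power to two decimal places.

power ≈ 0.89

For two equal groups, power = Φ(d·√(n/2) − z_{α/2}).
d·√(n/2) = 0.51 × √(98/2) = 0.51 × 7.000 = 3.570.
z_β = 3.570 − 2.326 = 1.244.
Power = Φ(1.244) = 0.893.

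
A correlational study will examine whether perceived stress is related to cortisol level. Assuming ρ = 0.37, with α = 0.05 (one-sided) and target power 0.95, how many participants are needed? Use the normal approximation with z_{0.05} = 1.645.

Fisher's z: C = ½·ln((1+r)/(1−r)) = ½·ln(2.1746) = 0.3884.
n = ((z_{α} + z_β)/C)² + 3.
(1.645 + 1.645) / 0.3884 = 3.290 / 0.3884 = 8.471.
n = 8.471² + 3 = 71.75 + 3 = 74.8.
Round up.

n = 75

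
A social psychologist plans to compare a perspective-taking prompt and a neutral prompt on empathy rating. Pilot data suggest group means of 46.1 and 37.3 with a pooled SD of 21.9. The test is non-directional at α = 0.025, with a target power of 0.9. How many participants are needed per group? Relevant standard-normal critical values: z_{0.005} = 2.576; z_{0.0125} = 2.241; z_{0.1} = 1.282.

n = 154 per group

Cohen's d = |M₁ − M₂| / SD_pooled = |46.1 − 37.3| / 21.9 = 8.8 / 21.9 = 0.402.
For two independent groups with equal n: n = 2·((z_{α/2} + z_β) / d)².
z_{α/2} + z_β = 2.241 + 1.282 = 3.523.
n = 2 × (3.523 / 0.402)² = 2 × 8.764² = 2 × 76.80 = 153.6.
Round up to the next whole participant.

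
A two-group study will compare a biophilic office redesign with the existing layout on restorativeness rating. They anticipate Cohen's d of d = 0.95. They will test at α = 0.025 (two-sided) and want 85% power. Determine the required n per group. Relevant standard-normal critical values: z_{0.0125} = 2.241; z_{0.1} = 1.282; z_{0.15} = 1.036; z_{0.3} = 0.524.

For two independent groups with equal n: n = 2·((z_{α/2} + z_β) / d)².
z_{α/2} + z_β = 2.241 + 1.036 = 3.277.
n = 2 × (3.277 / 0.95)² = 2 × 3.449² = 2 × 11.90 = 23.8.
Round up to the next whole participant.

n = 24 per group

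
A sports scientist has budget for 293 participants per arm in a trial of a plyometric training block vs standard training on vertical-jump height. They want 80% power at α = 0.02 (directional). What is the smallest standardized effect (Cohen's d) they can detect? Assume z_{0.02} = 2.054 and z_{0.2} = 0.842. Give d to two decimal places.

d_min ≈ 0.24

For two independent groups of n = 293 each: d_min = (z_{α} + z_β)·√(2/n).
z-sum = 2.054 + 0.842 = 2.896.
d_min = 2.896 × √(2/293) = 2.896 × 0.0826 = 0.239.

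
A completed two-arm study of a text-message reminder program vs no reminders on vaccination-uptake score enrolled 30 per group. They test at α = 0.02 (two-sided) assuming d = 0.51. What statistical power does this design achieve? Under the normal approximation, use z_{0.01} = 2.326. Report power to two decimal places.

For two equal groups, power = Φ(d·√(n/2) − z_{α/2}).
d·√(n/2) = 0.51 × √(30/2) = 0.51 × 3.873 = 1.975.
z_β = 1.975 − 2.326 = -0.351.
Power = Φ(-0.351) = 0.363.

power ≈ 0.36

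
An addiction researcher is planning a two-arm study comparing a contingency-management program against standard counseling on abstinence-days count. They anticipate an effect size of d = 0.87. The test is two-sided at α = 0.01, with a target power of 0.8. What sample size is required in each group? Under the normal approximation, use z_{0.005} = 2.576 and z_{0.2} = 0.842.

For two independent groups with equal n: n = 2·((z_{α/2} + z_β) / d)².
z_{α/2} + z_β = 2.576 + 0.842 = 3.418.
n = 2 × (3.418 / 0.87)² = 2 × 3.929² = 2 × 15.43 = 30.9.
Round up to the next whole participant.

n = 31 per group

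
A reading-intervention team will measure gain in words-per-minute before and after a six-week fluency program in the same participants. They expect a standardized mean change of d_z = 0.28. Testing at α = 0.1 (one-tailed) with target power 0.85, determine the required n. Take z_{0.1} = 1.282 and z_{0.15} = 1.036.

For a paired (one-sample on differences) test: n = ((z_{α} + z_β) / d)².
z_{α} + z_β = 1.282 + 1.036 = 2.318.
n = (2.318 / 0.28)² = 8.279² = 68.53.
Round up.

n = 69 pairs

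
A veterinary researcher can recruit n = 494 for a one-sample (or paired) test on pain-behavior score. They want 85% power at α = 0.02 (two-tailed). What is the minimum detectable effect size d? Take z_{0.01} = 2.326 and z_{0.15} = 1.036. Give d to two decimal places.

For a single sample (or paired design) of n = 494: d_min = (z_{α/2} + z_β)/√n.
z-sum = 2.326 + 1.036 = 3.362.
d_min = 3.362 / √494 = 3.362 / 22.226 = 0.151.

d_min ≈ 0.15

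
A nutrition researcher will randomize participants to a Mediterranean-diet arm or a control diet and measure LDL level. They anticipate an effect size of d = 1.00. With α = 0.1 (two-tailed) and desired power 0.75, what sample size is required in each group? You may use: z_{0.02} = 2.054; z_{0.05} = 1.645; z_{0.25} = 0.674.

n = 11 per group

For two independent groups with equal n: n = 2·((z_{α/2} + z_β) / d)².
z_{α/2} + z_β = 1.645 + 0.674 = 2.319.
n = 2 × (2.319 / 1.00)² = 2 × 2.319² = 2 × 5.38 = 10.8.
Round up to the next whole participant.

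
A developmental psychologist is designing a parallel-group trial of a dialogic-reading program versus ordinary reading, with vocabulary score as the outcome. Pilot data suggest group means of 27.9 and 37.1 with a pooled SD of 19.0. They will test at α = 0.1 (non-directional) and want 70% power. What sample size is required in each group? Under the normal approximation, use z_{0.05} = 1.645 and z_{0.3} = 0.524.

Cohen's d = |M₁ − M₂| / SD_pooled = |27.9 − 37.1| / 19.0 = 9.2 / 19.0 = 0.484.
For two independent groups with equal n: n = 2·((z_{α/2} + z_β) / d)².
z_{α/2} + z_β = 1.645 + 0.524 = 2.169.
n = 2 × (2.169 / 0.484)² = 2 × 4.481² = 2 × 20.08 = 40.2.
Round up to the next whole participant.

n = 41 per group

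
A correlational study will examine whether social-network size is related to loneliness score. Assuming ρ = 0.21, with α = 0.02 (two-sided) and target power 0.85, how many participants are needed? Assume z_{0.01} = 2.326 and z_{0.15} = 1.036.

Fisher's z: C = ½·ln((1+r)/(1−r)) = ½·ln(1.5316) = 0.2132.
n = ((z_{α/2} + z_β)/C)² + 3.
(2.326 + 1.036) / 0.2132 = 3.362 / 0.2132 = 15.769.
n = 15.769² + 3 = 248.67 + 3 = 251.7.
Round up.

n = 252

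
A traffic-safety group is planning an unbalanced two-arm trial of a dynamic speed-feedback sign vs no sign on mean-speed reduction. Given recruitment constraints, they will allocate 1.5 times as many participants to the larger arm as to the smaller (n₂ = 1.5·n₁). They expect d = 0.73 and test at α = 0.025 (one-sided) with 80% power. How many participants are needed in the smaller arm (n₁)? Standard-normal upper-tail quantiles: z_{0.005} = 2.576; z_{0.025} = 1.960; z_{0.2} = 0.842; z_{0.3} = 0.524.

n₁ = 25

With allocation ratio k = n₂/n₁ = 1.5, Var(x̄₁−x̄₂) = σ²(1/n₁ + 1/(k·n₁)) = σ²·(k+1)/(k·n₁).
So n₁ = (1 + 1/k)·((z_{α} + z_β)/d)² = 1.667 × (2.802/0.73)².
n₁ = 1.667 × 14.73 = 24.6.
Round up: n₁ = 25, giving n₂ = ⌈1.5 × 25⌉ = ⌈37.5⌉ = 38.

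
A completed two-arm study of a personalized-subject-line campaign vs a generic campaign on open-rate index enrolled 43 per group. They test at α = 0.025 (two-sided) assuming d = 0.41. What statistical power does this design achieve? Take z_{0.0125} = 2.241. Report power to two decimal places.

power ≈ 0.37

For two equal groups, power = Φ(d·√(n/2) − z_{α/2}).
d·√(n/2) = 0.41 × √(43/2) = 0.41 × 4.637 = 1.901.
z_β = 1.901 − 2.241 = -0.340.
Power = Φ(-0.340) = 0.367.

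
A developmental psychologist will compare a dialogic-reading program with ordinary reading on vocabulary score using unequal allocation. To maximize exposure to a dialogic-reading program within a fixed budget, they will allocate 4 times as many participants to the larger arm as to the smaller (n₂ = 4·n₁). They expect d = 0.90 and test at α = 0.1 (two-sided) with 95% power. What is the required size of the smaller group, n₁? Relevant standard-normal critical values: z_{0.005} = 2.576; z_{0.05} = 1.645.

n₁ = 17

With allocation ratio k = n₂/n₁ = 4, Var(x̄₁−x̄₂) = σ²(1/n₁ + 1/(k·n₁)) = σ²·(k+1)/(k·n₁).
So n₁ = (1 + 1/k)·((z_{α/2} + z_β)/d)² = 1.250 × (3.290/0.90)².
n₁ = 1.250 × 13.36 = 16.7.
Round up: n₁ = 17, giving n₂ = 4 × 17 = 68.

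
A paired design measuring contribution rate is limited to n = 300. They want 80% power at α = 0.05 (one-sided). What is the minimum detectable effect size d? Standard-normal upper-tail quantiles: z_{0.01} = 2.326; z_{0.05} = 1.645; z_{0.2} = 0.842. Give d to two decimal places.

d_min ≈ 0.14

For a single sample (or paired design) of n = 300: d_min = (z_{α} + z_β)/√n.
z-sum = 1.645 + 0.842 = 2.487.
d_min = 2.487 / √300 = 2.487 / 17.321 = 0.144.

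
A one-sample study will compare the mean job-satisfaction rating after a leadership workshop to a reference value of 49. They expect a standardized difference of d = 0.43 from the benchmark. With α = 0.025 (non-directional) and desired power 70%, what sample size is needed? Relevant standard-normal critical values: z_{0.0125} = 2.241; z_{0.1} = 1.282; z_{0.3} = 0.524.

n = 42

For a one-sample test: n = ((z_{α/2} + z_β) / d)².
z_{α/2} + z_β = 2.241 + 0.524 = 2.765.
n = (2.765 / 0.43)² = 6.430² = 41.35.
Round up.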